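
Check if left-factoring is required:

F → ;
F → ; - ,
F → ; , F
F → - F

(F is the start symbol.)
Yes, F has productions with common prefix ';'

Left-factoring is needed when two productions for the same non-terminal
share a common prefix on the right-hand side.

Productions for F:
  F → ;
  F → ; - ,
  F → ; , F
  F → - F

Found common prefix ';' in productions for F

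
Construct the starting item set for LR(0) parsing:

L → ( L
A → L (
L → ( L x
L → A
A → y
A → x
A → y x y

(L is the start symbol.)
{ [A → . L (], [A → . x], [A → . y x y], [A → . y], [L → . ( L x], [L → . ( L], [L → . A], [L' → . L] }

First, augment the grammar with L' → L
I₀ = CLOSURE({ [L' → . L] }):
  [L' → . L] has the dot before L: add [L → . ( L], [L → . ( L x], [L → . A]
  [L → . A] has the dot before A: add [A → . L (], [A → . y], [A → . x], [A → . y x y]
No further items can be added.

I₀ = { [A → . L (], [A → . x], [A → . y x y], [A → . y], [L → . ( L x], [L → . ( L], [L → . A], [L' → . L] }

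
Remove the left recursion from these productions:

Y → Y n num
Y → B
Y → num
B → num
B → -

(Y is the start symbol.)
Y → B Y'
Y → num Y'
Y' → n num Y'
Y' → ε
B → num
B → -

Y is directly left-recursive. The standard transformation for
  A → A α₁ | ... | A α_m | β₁ | ... | β_n
is
  A  → β₁ A' | ... | β_n A'
  A' → α₁ A' | ... | α_m A' | ε

Y → B becomes Y → B Y'
Y → num becomes Y → num Y'
Y → Y n num becomes Y' → n num Y'
Add Y' → ε

Productions for other non-terminals are unchanged:
  B → num
  B → -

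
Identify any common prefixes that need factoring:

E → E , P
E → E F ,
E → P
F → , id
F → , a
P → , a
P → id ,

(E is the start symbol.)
Left-factoring is needed when two productions for the same non-terminal
share a common prefix on the right-hand side.

Productions for E:
  E → E , P
  E → E F ,
  E → P
Productions for F:
  F → , id
  F → , a
Productions for P:
  P → , a
  P → id ,

Found common prefix 'E' in productions for E
Found common prefix ',' in productions for F

Answer: Yes, E has productions with common prefix 'E'; F has productions with common prefix ','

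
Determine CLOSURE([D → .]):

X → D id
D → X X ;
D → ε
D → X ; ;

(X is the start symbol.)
Start with: [D → .]
The dot is at the end, so nothing is added.

CLOSURE = { [D → .] }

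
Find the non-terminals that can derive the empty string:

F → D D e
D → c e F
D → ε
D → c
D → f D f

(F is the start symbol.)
ε-productions: D → ε
So D is immediately nullable.
No further non-terminal can be added: every production for the remaining non-terminals contains a terminal or a non-nullable non-terminal.
Nullable = { 'D' }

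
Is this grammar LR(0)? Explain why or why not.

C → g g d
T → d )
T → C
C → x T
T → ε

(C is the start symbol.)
No. Shift-reduce conflict between [T → .] and [C → . g g d]

A grammar is LR(0) if no state in the canonical LR(0) collection has:
  - both a shift item (dot before a terminal) and a complete item (shift-reduce conflict), or
  - two or more complete items (reduce-reduce conflict; the accept item [C' → C .] counts as a complete item here).

Augment with C' → C and build the canonical LR(0) collection (I0 = CLOSURE({[C' → . C]}), then GOTO on every symbol after a dot until no new states appear). It has 10 states:
  I0: { [C → . g g d], [C → . x T], [C' → . C] }  — shift
  I1: { [C' → C .] }  — accept
  I2: { [C → g . g d] }  — shift
  I3: { [C → . g g d], [C → . x T], [C → x . T], [T → . C], [T → . d )], [T → .] }  — shift, reduce
  I4: { [T → C .] }  — reduce
  I5: { [C → x T .] }  — reduce
  I6: { [T → d . )] }  — shift
  I7: { [T → d ) .] }  — reduce
  I8: { [C → g g . d] }  — shift
  I9: { [C → g g d .] }  — reduce

Conflict in state I3:
  Shift-reduce conflict between [T → .] and [C → . g g d]
So the grammar is NOT LR(0).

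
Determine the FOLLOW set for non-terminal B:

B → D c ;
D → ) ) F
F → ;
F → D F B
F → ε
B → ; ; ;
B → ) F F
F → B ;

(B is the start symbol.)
{ $, ')', ';', 'c' }

To compute FOLLOW(B), find every occurrence of B on a right-hand side N → α B β: add FIRST(β) \ {ε}, and if β is empty or nullable also add FOLLOW(N). Iterate to a fixed point.

B is the start symbol, so $ ∈ FOLLOW(B).
In F → D F B: B is at the end, add FOLLOW(F)
In F → B ;: B is followed by ';', add FIRST(';') \ {ε} = { ';' }

The FOLLOW sets referred to above (computed the same way, to a fixed point):
  FOLLOW(F) = { $, ')', ';', 'c' }

Taking the union: FOLLOW(B) = { $, ')', ';', 'c' }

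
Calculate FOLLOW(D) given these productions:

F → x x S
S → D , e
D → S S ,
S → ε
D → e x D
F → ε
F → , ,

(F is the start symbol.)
To compute FOLLOW(D), find every occurrence of D on a right-hand side N → α D β: add FIRST(β) \ {ε}, and if β is empty or nullable also add FOLLOW(N). Iterate to a fixed point.

In S → D , e: D is followed by ',' e, add FIRST(',' e) \ {ε} = { ',' }
In D → e x D: D is at the end; this adds FOLLOW(D) to itself — nothing new

Taking the union: FOLLOW(D) = { ',' }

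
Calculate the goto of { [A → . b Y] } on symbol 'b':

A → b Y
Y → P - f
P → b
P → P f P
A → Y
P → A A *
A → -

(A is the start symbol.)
{ [A → . -], [A → . Y], [A → . b Y], [A → b . Y], [P → . A A *], [P → . P f P], [P → . b], [Y → . P - f] }

GOTO(I, 'b') = CLOSURE({ [A → αX.β] : [A → α.Xβ] ∈ I, X = 'b' })

Items with dot before 'b', with the dot advanced:
  [A → . b Y] → [A → b . Y]
Closure of the advanced items:
  [A → b . Y] has the dot before Y: add [Y → . P - f]
  [Y → . P - f] has the dot before P: add [P → . b], [P → . P f P], [P → . A A *]
  [P → . A A *] has the dot before A: add [A → . b Y], [A → . Y], [A → . -]

GOTO = { [A → . -], [A → . Y], [A → . b Y], [A → b . Y], [P → . A A *], [P → . P f P], [P → . b], [Y → . P - f] }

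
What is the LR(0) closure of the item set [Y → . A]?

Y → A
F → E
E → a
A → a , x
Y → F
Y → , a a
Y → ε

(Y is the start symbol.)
To compute CLOSURE, for each item [A → α.Bβ] where B is a non-terminal, add [B → .γ] for all productions B → γ; repeat for the newly added items until nothing changes.

Start with: [Y → . A]
  [Y → . A] has the dot before A: add [A → . a , x]
No further items can be added.

CLOSURE = { [A → . a , x], [Y → . A] }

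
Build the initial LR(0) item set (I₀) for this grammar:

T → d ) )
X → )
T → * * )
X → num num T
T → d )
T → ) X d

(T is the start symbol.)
First, augment the grammar with T' → T
I₀ = CLOSURE({ [T' → . T] }):
  [T' → . T] has the dot before T: add [T → . d ) )], [T → . * * )], [T → . d )], [T → . ) X d]
No further items can be added.

I₀ = { [T → . ) X d], [T → . * * )], [T → . d ) )], [T → . d )], [T' → . T] }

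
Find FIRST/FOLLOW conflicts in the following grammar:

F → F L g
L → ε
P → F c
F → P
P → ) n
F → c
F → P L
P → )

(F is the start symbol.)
No FIRST/FOLLOW conflicts.

Nullable non-terminals: L.
L has a nullable alternative but only one production, so nothing to check.

F, P have no nullable alternative, so no FIRST/FOLLOW check is needed there.

No FIRST/FOLLOW conflicts found.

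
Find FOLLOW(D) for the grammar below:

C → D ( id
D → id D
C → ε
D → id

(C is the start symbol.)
{ '(' }

To compute FOLLOW(D), find every occurrence of D on a right-hand side N → α D β: add FIRST(β) \ {ε}, and if β is empty or nullable also add FOLLOW(N). Iterate to a fixed point.

In C → D ( id: D is followed by '(' id, add FIRST('(' id) \ {ε} = { '(' }
In D → id D: D is at the end; this adds FOLLOW(D) to itself — nothing new

Taking the union: FOLLOW(D) = { '(' }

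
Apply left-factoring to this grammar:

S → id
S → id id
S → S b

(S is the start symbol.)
S → id S'
S' → ε
S' → id
S → S b

Left-factoring transforms A → αβ₁ | αβ₂ into A → αA' and A' → β₁ | β₂
(α is the longest common prefix among the alternatives). Repeat until
no nonterminal has two alternatives with a common prefix.

Round 1: S has alternatives sharing prefix 'id'. Introduce S': S → id S'
  Add: S' → ε
  Add: S' → id

No remaining common prefixes — done.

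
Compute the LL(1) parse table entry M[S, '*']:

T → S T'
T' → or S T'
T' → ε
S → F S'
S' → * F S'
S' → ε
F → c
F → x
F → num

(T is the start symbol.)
Empty (error entry)

To find M[S, '*'], we find productions for S where '*' is in the predict set (PREDICT(N → α) = (FIRST(α) \ {ε}) ∪ (FOLLOW(N) if α ⇒* ε)).

Relevant sets:
  FIRST(F) = { 'c', 'num', 'x' }

S → F S': PREDICT = { 'c', 'num', 'x' }

M[S, '*'] is empty (no production applies)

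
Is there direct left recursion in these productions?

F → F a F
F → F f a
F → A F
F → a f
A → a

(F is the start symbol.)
Yes, F is left-recursive

F → F a F: LEFT RECURSIVE (starts with F)
F → F f a: LEFT RECURSIVE (starts with F)
F → A F: starts with A
F → a f: starts with a
A → a: starts with a

The grammar has direct left recursion on: F.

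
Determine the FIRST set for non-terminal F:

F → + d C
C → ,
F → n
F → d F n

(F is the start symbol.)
From F → + d C:
  - '+' is a terminal: add '+' and stop
From F → n:
  - n is a terminal: add 'n' and stop
From F → d F n:
  - d is a terminal: add 'd' and stop

Collecting: FIRST(F) = { '+', 'd', 'n' }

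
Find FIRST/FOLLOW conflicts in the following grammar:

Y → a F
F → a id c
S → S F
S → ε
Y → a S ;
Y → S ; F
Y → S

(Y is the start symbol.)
Nullable non-terminals: S, Y.
FIRST sets used below: FIRST(S) = { 'a', ε }, FIRST(F) = { 'a' }

S: nullable alternative(s) S → ε; FOLLOW(S) = { $, ';', 'a' }
  S → S F: FIRST \ {ε} = { 'a' } — overlaps FOLLOW(S) on { 'a' }: CONFLICT
  S → ε: FIRST \ {ε} = { } — this is the only nullable alternative, skip

Y: nullable alternative(s) Y → S; FOLLOW(Y) = { $ }
  Y → a F: FIRST \ {ε} = { 'a' } — disjoint from FOLLOW(Y)
  Y → a S ;: FIRST \ {ε} = { 'a' } — disjoint from FOLLOW(Y)
  Y → S ; F: FIRST \ {ε} = { ';', 'a' } — disjoint from FOLLOW(Y)
  Y → S: FIRST \ {ε} = { 'a' } — this is the only nullable alternative, skip

F has no nullable alternative, so no FIRST/FOLLOW check is needed there.

So the grammar has 1 FIRST/FOLLOW conflict (marked CONFLICT above).

Answer: Yes. S → S F with FOLLOW(S) on { 'a' }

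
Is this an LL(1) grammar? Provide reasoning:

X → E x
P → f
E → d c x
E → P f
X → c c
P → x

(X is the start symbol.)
Yes, the grammar is LL(1).

Relevant sets:
  FIRST(E) = { 'd', 'f', 'x' }
  FIRST(P) = { 'f', 'x' }

For X:
  PREDICT(X → E x) = { 'd', 'f', 'x' }
  PREDICT(X → c c) = { 'c' }
For P:
  PREDICT(P → f) = { 'f' }
  PREDICT(P → x) = { 'x' }
For E:
  PREDICT(E → d c x) = { 'd' }
  PREDICT(E → P f) = { 'f', 'x' }

All predict sets are disjoint. The grammar IS LL(1).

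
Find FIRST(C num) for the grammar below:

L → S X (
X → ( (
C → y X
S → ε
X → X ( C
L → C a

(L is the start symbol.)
{ 'y' }

FIRST sets of the non-terminals involved (from the grammar, by fixed-point iteration):
  FIRST(C) = { 'y' }

To compute FIRST(C num), process the symbols left to right:
Symbol C is a non-terminal. Add FIRST(C) \ {ε} = { 'y' }
C is not nullable (ε ∉ FIRST(C)), so stop here.
FIRST(C num) = { 'y' }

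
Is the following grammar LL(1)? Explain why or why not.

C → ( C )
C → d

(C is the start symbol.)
For C:
  PREDICT(C → '(' C ')') = { '(' }
  PREDICT(C → d) = { 'd' }

All predict sets are disjoint. The grammar IS LL(1).

Answer: Yes, the grammar is LL(1).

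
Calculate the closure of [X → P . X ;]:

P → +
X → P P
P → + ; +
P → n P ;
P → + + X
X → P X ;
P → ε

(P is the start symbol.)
{ [P → . + + X], [P → . + ; +], [P → . +], [P → . n P ;], [P → .], [X → . P P], [X → . P X ;], [X → P . X ;] }

Start with: [X → P . X ;]
  [X → P . X ;] has the dot before X: add [X → . P P], [X → . P X ;]
  [X → . P P] has the dot before P: add [P → . +], [P → . + ; +], [P → . n P ;], [P → . + + X], [P → .]
No further items can be added.

CLOSURE = { [P → . + + X], [P → . + ; +], [P → . +], [P → . n P ;], [P → .], [X → . P P], [X → . P X ;], [X → P . X ;] }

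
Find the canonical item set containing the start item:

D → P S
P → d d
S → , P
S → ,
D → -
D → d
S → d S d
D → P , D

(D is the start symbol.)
First, augment the grammar with D' → D
I₀ = CLOSURE({ [D' → . D] }):
  [D' → . D] has the dot before D: add [D → . P S], [D → . -], [D → . d], [D → . P , D]
  [D → . P S] has the dot before P: add [P → . d d]
No further items can be added.

I₀ = { [D → . -], [D → . P , D], [D → . P S], [D → . d], [D' → . D], [P → . d d] }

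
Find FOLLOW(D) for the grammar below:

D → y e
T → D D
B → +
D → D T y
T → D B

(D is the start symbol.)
D is the start symbol, so $ ∈ FOLLOW(D).
In T → D D: D is followed by D, add FIRST(D) \ {ε} = { 'y' }
In T → D D: D is at the end, add FOLLOW(T)
In D → D T y: D is followed by T y, add FIRST(T y) \ {ε} = { 'y' }
In T → D B: D is followed by B, add FIRST(B) \ {ε} = { '+' }

The FOLLOW sets referred to above (computed the same way, to a fixed point):
  FOLLOW(T) = { 'y' }

Taking the union: FOLLOW(D) = { $, '+', 'y' }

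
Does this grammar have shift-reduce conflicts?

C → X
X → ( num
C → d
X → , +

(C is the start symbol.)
A shift-reduce conflict occurs when an LR(0) state has both:
  - a complete (reduce) item [A → α .] (dot at the end), and
  - a shift item [B → β . c γ] (dot before a terminal).

Augment with C' → C and build the canonical LR(0) collection (I0 = CLOSURE({[C' → . C]}), then GOTO on every symbol after a dot until no new states appear). It has 8 states:
  I0: { [C → . X], [C → . d], [C' → . C], [X → . ( num], [X → . , +] }  — shift
  I1: { [X → ( . num] }  — shift
  I2: { [X → , . +] }  — shift
  I3: { [C' → C .] }  — accept
  I4: { [C → X .] }  — reduce
  I5: { [C → d .] }  — reduce
  I6: { [X → , + .] }  — reduce
  I7: { [X → ( num .] }  — reduce

No state contains both a complete item and a shift item.

Answer: No shift-reduce conflicts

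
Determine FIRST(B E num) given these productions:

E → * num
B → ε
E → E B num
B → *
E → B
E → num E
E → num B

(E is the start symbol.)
FIRST sets of the non-terminals involved (from the grammar, by fixed-point iteration):
  FIRST(B) = { '*', ε }
  FIRST(E) = { '*', 'num', ε }

To compute FIRST(B E num), process the symbols left to right:
Symbol B is a non-terminal. Add FIRST(B) \ {ε} = { '*' }
B is nullable (ε ∈ FIRST(B)), continue to the next symbol.
Symbol E is a non-terminal. Add FIRST(E) \ {ε} = { '*', 'num' }
E is nullable (ε ∈ FIRST(E)), continue to the next symbol.
Symbol num is a terminal. Add 'num' and stop.
FIRST(B E num) = { '*', 'num' }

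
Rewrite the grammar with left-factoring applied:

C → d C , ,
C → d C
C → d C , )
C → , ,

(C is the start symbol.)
Left-factoring transforms A → αβ₁ | αβ₂ into A → αA' and A' → β₁ | β₂
(α is the longest common prefix among the alternatives). Repeat until
no nonterminal has two alternatives with a common prefix.

Round 1: C has alternatives sharing prefix 'd C'. Introduce C': C → d C C'
  Add: C' → , ,
  Add: C' → ε
  Add: C' → , )

Round 2: C' has alternatives sharing prefix ','. Introduce C'': C' → , C''
  Add: C'' → ,
  Add: C'' → )

No remaining common prefixes — done.

Resulting grammar:
C → d C C'
C' → , C''
C'' → ,
C'' → )
C' → ε
C → , ,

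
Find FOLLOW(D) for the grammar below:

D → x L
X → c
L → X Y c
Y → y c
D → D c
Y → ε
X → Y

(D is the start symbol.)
{ $, 'c' }

D is the start symbol, so $ ∈ FOLLOW(D).
In D → D c: D is followed by c, add FIRST(c) \ {ε} = { 'c' }

Taking the union: FOLLOW(D) = { $, 'c' }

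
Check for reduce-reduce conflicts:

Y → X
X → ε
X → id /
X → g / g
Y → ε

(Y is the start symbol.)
Yes — I0: [X → .] vs [Y → .]

Augment with Y' → Y and build the canonical LR(0) collection (I0 = CLOSURE({[Y' → . Y]}), then GOTO on every symbol after a dot until no new states appear). It has 8 states:
  I0: { [X → . g / g], [X → . id /], [X → .], [Y → . X], [Y → .], [Y' → . Y] }  — shift, 2 reduces
  I1: { [Y → X .] }  — reduce
  I2: { [Y' → Y .] }  — accept
  I3: { [X → g . / g] }  — shift
  I4: { [X → id . /] }  — shift
  I5: { [X → id / .] }  — reduce
  I6: { [X → g / . g] }  — shift
  I7: { [X → g / g .] }  — reduce

I0 contains complete items [X → .], [Y → .] — reduce-reduce conflict.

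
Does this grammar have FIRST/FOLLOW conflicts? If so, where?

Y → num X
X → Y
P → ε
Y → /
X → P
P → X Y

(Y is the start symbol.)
Yes. X → Y with FOLLOW(X) on { '/', 'num' }; P → X Y with FOLLOW(P) on { '/', 'num' }

A FIRST/FOLLOW conflict occurs when a non-terminal N has a nullable alternative N → β (β ⇒* ε) and another alternative N → α with FIRST(α) ∩ FOLLOW(N) ≠ ∅: on such a lookahead the parser cannot decide between expanding α and letting N vanish via β.

Nullable non-terminals: P, X.
FIRST sets used below: FIRST(X) = { '/', 'num', ε }, FIRST(Y) = { '/', 'num' }, FIRST(P) = { '/', 'num', ε }

P: nullable alternative(s) P → ε; FOLLOW(P) = { $, '/', 'num' }
  P → ε: FIRST \ {ε} = { } — this is the only nullable alternative, skip
  P → X Y: FIRST \ {ε} = { '/', 'num' } — overlaps FOLLOW(P) on { '/', 'num' }: CONFLICT

X: nullable alternative(s) X → P; FOLLOW(X) = { $, '/', 'num' }
  X → Y: FIRST \ {ε} = { '/', 'num' } — overlaps FOLLOW(X) on { '/', 'num' }: CONFLICT
  X → P: FIRST \ {ε} = { '/', 'num' } — this is the only nullable alternative, skip

Y has no nullable alternative, so no FIRST/FOLLOW check is needed there.

So the grammar has 2 FIRST/FOLLOW conflicts (marked CONFLICT above).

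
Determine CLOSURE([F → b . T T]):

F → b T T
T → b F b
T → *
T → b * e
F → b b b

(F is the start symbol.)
To compute CLOSURE, for each item [A → α.Bβ] where B is a non-terminal, add [B → .γ] for all productions B → γ; repeat for the newly added items until nothing changes.

Start with: [F → b . T T]
  [F → b . T T] has the dot before T: add [T → . b F b], [T → . *], [T → . b * e]
No further items can be added.

CLOSURE = { [F → b . T T], [T → . *], [T → . b * e], [T → . b F b] }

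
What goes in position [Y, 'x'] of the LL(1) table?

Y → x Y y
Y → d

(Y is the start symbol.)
Y → x Y y

To find M[Y, 'x'], we find productions for Y where 'x' is in the predict set (PREDICT(N → α) = (FIRST(α) \ {ε}) ∪ (FOLLOW(N) if α ⇒* ε)).

Y → x Y y: PREDICT = { 'x' }
  'x' is in predict set, so this production goes in M[Y, 'x']
Y → d: PREDICT = { 'd' }

M[Y, 'x'] = Y → x Y y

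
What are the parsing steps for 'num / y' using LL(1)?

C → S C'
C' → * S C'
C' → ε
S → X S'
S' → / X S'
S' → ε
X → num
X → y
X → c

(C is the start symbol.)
LL(1) parsing maintains a stack (initially the start symbol over $) and the input. At each step: if the stack top is a terminal, match it against the current input token; if it is a non-terminal N, replace it with the RHS of M[N, lookahead] (the unique production whose predict set contains the lookahead).

Stack is shown with the top on the left.

Stack        Input      Action
------------------------------
C $          num / y $  output C → S C'
S C' $       num / y $  output S → X S'
X S' C' $    num / y $  output X → num
num S' C' $  num / y $  match 'num'
S' C' $      / y $      output S' → / X S'
/ X S' C' $  / y $      match '/'
X S' C' $    y $        output X → y
y S' C' $    y $        match 'y'
S' C' $      $          output S' → ε
C' $         $          output C' → ε
$            $          accept

The string is accepted.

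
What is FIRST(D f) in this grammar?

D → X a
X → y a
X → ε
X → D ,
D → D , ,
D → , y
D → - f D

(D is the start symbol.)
{ ',', '-', 'a', 'y' }

FIRST sets of the non-terminals involved (from the grammar, by fixed-point iteration):
  FIRST(D) = { ',', '-', 'a', 'y' }

To compute FIRST(D f), process the symbols left to right:
Symbol D is a non-terminal. Add FIRST(D) \ {ε} = { ',', '-', 'a', 'y' }
D is not nullable (ε ∉ FIRST(D)), so stop here.
FIRST(D f) = { ',', '-', 'a', 'y' }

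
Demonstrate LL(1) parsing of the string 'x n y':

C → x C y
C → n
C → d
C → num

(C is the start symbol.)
LL(1) parsing maintains a stack (initially the start symbol over $) and the input. At each step: if the stack top is a terminal, match it against the current input token; if it is a non-terminal N, replace it with the RHS of M[N, lookahead] (the unique production whose predict set contains the lookahead).

Stack is shown with the top on the left.

Stack    Input    Action
------------------------
C $      x n y $  output C → x C y
x C y $  x n y $  match 'x'
C y $    n y $    output C → n
n y $    n y $    match 'n'
y $      y $      match 'y'
$        $        accept

The string is accepted.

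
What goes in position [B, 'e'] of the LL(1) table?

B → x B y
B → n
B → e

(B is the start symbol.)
B → e

To find M[B, 'e'], we find productions for B where 'e' is in the predict set (PREDICT(N → α) = (FIRST(α) \ {ε}) ∪ (FOLLOW(N) if α ⇒* ε)).

B → x B y: PREDICT = { 'x' }
B → n: PREDICT = { 'n' }
B → e: PREDICT = { 'e' }
  'e' is in predict set, so this production goes in M[B, 'e']

M[B, 'e'] = B → e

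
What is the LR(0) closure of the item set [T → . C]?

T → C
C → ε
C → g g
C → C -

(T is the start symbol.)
To compute CLOSURE, for each item [A → α.Bβ] where B is a non-terminal, add [B → .γ] for all productions B → γ; repeat for the newly added items until nothing changes.

Start with: [T → . C]
  [T → . C] has the dot before C: add [C → .], [C → . g g], [C → . C -]
No further items can be added.

CLOSURE = { [C → . C -], [C → . g g], [C → .], [T → . C] }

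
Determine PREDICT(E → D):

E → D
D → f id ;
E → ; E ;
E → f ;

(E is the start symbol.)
PREDICT(E → D) = (FIRST(RHS) \ {ε}) ∪ (FOLLOW(E) if ε ∈ FIRST(RHS), i.e. RHS ⇒* ε)
FIRST(D) = { 'f' }
FIRST(D) = { 'f' }
ε ∉ FIRST(D), so FOLLOW(E) is not added.
PREDICT(E → D) = { 'f' }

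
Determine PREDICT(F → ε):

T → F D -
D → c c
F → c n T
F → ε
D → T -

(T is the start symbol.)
{ 'c' }

PREDICT(F → ε) = (FIRST(RHS) \ {ε}) ∪ (FOLLOW(F) if ε ∈ FIRST(RHS), i.e. RHS ⇒* ε)
The right-hand side is ε (FIRST(ε) = { ε }), so the predict set is FOLLOW(F) = { 'c' }
PREDICT(F → ε) = { 'c' }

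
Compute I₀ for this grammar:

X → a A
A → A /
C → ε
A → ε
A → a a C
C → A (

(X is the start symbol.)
{ [X → . a A], [X' → . X] }

First, augment the grammar with X' → X
I₀ = CLOSURE({ [X' → . X] }):
  [X' → . X] has the dot before X: add [X → . a A]
No further items can be added.

I₀ = { [X → . a A], [X' → . X] }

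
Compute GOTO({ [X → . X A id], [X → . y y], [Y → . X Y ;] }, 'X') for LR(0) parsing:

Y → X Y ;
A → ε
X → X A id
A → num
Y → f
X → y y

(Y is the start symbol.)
{ [A → . num], [A → .], [X → . X A id], [X → . y y], [X → X . A id], [Y → . X Y ;], [Y → . f], [Y → X . Y ;] }

GOTO(I, 'X') = CLOSURE({ [A → αX.β] : [A → α.Xβ] ∈ I, X = 'X' })

Items with dot before 'X', with the dot advanced:
  [X → . X A id] → [X → X . A id]
  [Y → . X Y ;] → [Y → X . Y ;]
Closure of the advanced items:
  [X → X . A id] has the dot before A: add [A → .], [A → . num]
  [Y → X . Y ;] has the dot before Y: add [Y → . X Y ;], [Y → . f]
  [Y → . X Y ;] has the dot before X: add [X → . X A id], [X → . y y]

GOTO = { [A → . num], [A → .], [X → . X A id], [X → . y y], [X → X . A id], [Y → . X Y ;], [Y → . f], [Y → X . Y ;] }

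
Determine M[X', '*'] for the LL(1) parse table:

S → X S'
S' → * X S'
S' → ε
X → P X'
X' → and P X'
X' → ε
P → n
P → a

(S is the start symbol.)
X' → ε

To find M[X', '*'], we find productions for X' where '*' is in the predict set (PREDICT(N → α) = (FIRST(α) \ {ε}) ∪ (FOLLOW(N) if α ⇒* ε)).

Relevant sets:
  FOLLOW(X') = { $, '*' }

X' → and P X': PREDICT = { 'and' }
X' → ε: PREDICT = { $, '*' }
  '*' is in predict set, so this production goes in M[X', '*']

M[X', '*'] = X' → ε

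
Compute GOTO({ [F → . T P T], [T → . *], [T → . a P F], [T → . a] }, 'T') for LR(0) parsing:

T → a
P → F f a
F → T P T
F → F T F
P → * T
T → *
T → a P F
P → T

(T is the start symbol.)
GOTO(I, 'T') = CLOSURE({ [A → αX.β] : [A → α.Xβ] ∈ I, X = 'T' })

Items with dot before 'T', with the dot advanced:
  [F → . T P T] → [F → T . P T]
Closure of the advanced items:
  [F → T . P T] has the dot before P: add [P → . F f a], [P → . * T], [P → . T]
  [P → . F f a] has the dot before F: add [F → . T P T], [F → . F T F]
  [P → . T] has the dot before T: add [T → . a], [T → . *], [T → . a P F]

GOTO = { [F → . F T F], [F → . T P T], [F → T . P T], [P → . * T], [P → . F f a], [P → . T], [T → . *], [T → . a P F], [T → . a] }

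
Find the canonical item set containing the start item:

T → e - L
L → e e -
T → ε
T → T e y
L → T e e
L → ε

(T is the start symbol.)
{ [T → . T e y], [T → . e - L], [T → .], [T' → . T] }

First, augment the grammar with T' → T
I₀ = CLOSURE({ [T' → . T] }):
  [T' → . T] has the dot before T: add [T → . e - L], [T → .], [T → . T e y]
No further items can be added.

I₀ = { [T → . T e y], [T → . e - L], [T → .], [T' → . T] }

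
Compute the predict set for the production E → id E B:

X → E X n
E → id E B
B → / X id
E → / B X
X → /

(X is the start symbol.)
PREDICT(E → id E B) = (FIRST(RHS) \ {ε}) ∪ (FOLLOW(E) if ε ∈ FIRST(RHS), i.e. RHS ⇒* ε)
FIRST(id E B) = { 'id' }
ε ∉ FIRST(id E B), so FOLLOW(E) is not added.
PREDICT(E → id E B) = { 'id' }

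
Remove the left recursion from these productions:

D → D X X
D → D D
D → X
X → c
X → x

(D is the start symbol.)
D is directly left-recursive. The standard transformation for
  A → A α₁ | ... | A α_m | β₁ | ... | β_n
is
  A  → β₁ A' | ... | β_n A'
  A' → α₁ A' | ... | α_m A' | ε

D → X becomes D → X D'
D → D X X becomes D' → X X D'
D → D D becomes D' → D D'
Add D' → ε

Productions for other non-terminals are unchanged:
  X → c
  X → x

Resulting grammar:
D → X D'
D' → X X D'
D' → D D'
D' → ε
X → c
X → x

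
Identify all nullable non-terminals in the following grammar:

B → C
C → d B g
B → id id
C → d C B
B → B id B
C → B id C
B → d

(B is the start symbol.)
None

A non-terminal is nullable if it can derive ε (the empty string): either it has an ε-production, or it has a production whose right-hand side consists entirely of nullable non-terminals.

There are no ε-productions, so no non-terminal can derive ε.
No non-terminals are nullable.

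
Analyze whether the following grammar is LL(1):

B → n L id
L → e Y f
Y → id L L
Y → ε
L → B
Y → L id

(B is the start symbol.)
Yes, the grammar is LL(1).

A grammar is LL(1) if for each non-terminal N with multiple productions, the predict sets of those productions are pairwise disjoint, where PREDICT(N → α) = (FIRST(α) \ {ε}) ∪ (FOLLOW(N) if α ⇒* ε).

Relevant sets:
  FIRST(B) = { 'n' }
  FIRST(L) = { 'e', 'n' }
  FOLLOW(Y) = { 'f' }

For L:
  PREDICT(L → e Y f) = { 'e' }
  PREDICT(L → B) = { 'n' }
For Y:
  PREDICT(Y → id L L) = { 'id' }
  PREDICT(Y → ε) = { 'f' }
  PREDICT(Y → L id) = { 'e', 'n' }
B has a single production, so nothing to check there.

All predict sets are disjoint. The grammar IS LL(1).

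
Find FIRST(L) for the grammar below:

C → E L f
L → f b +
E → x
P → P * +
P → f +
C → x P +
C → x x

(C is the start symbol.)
To compute FIRST(L), examine every production with L on the left-hand side, reading each right-hand side left to right until a non-nullable symbol is reached.

From L → f b +:
  - f is a terminal: add 'f' and stop

Collecting: FIRST(L) = { 'f' }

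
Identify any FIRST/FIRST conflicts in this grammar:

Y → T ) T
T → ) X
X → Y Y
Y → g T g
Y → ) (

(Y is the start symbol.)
A FIRST/FIRST conflict occurs when two productions N → α and N → β for the same non-terminal have FIRST(α) ∩ FIRST(β) ≠ ∅ (with ε ∈ FIRST of a nullable right-hand side, so two nullable alternatives also conflict).

FIRST sets of the non-terminals at (or reachable through a nullable prefix from) the front of some alternative:
  FIRST(T) = { ')' }

Productions for Y:
  Y → T ) T: FIRST = { ')' }
  Y → g T g: FIRST = { 'g' }
  Y → ) (: FIRST = { ')' }
T, X have only one production, so no FIRST/FIRST conflict is possible there.

Conflict for Y: Y → T ) T and Y → ) (
  Overlap: { ')' }

Answer: Yes. Y → T ')' T / Y → ')' '(' on { ')' }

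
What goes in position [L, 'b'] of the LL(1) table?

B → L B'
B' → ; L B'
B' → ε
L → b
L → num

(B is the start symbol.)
L → b

To find M[L, 'b'], we find productions for L where 'b' is in the predict set (PREDICT(N → α) = (FIRST(α) \ {ε}) ∪ (FOLLOW(N) if α ⇒* ε)).

L → b: PREDICT = { 'b' }
  'b' is in predict set, so this production goes in M[L, 'b']
L → num: PREDICT = { 'num' }

M[L, 'b'] = L → b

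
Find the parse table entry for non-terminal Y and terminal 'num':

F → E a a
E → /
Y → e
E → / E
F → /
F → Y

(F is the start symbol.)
To find M[Y, 'num'], we find productions for Y where 'num' is in the predict set (PREDICT(N → α) = (FIRST(α) \ {ε}) ∪ (FOLLOW(N) if α ⇒* ε)).

Y → e: PREDICT = { 'e' }

M[Y, 'num'] is empty (no production applies)

Answer: Empty (error entry)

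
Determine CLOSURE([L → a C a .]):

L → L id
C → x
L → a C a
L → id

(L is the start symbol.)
Start with: [L → a C a .]
The dot is at the end, so nothing is added.

CLOSURE = { [L → a C a .] }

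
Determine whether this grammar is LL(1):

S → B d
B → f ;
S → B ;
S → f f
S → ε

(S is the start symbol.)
A grammar is LL(1) if for each non-terminal N with multiple productions, the predict sets of those productions are pairwise disjoint, where PREDICT(N → α) = (FIRST(α) \ {ε}) ∪ (FOLLOW(N) if α ⇒* ε).

Relevant sets:
  FIRST(B) = { 'f' }
  FOLLOW(S) = { $ }

For S:
  PREDICT(S → B d) = { 'f' }
  PREDICT(S → B ';') = { 'f' }
  PREDICT(S → f f) = { 'f' }
  PREDICT(S → ε) = { $ }
B has a single production, so nothing to check there.

Conflict found: Predict set conflict for S: { 'f' }
The grammar is NOT LL(1).

Answer: No. Predict set conflict for S: { 'f' }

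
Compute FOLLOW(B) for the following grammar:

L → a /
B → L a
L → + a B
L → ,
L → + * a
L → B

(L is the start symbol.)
To compute FOLLOW(B), find every occurrence of B on a right-hand side N → α B β: add FIRST(β) \ {ε}, and if β is empty or nullable also add FOLLOW(N). Iterate to a fixed point.

In L → + a B: B is at the end, add FOLLOW(L)
In L → B: B is at the end, add FOLLOW(L)

The FOLLOW sets referred to above (computed the same way, to a fixed point):
  FOLLOW(L) = { $, 'a' }

Taking the union: FOLLOW(B) = { $, 'a' }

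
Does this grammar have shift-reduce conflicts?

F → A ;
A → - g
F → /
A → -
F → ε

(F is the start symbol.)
A shift-reduce conflict occurs when an LR(0) state has both:
  - a complete (reduce) item [A → α .] (dot at the end), and
  - a shift item [B → β . c γ] (dot before a terminal).

Augment with F' → F and build the canonical LR(0) collection (I0 = CLOSURE({[F' → . F]}), then GOTO on every symbol after a dot until no new states appear). It has 7 states:
  I0: { [A → . - g], [A → . -], [F → . /], [F → . A ;], [F → .], [F' → . F] }  — shift, reduce
  I1: { [A → - . g], [A → - .] }  — shift, reduce
  I2: { [F → / .] }  — reduce
  I3: { [F → A . ;] }  — shift
  I4: { [F' → F .] }  — accept
  I5: { [F → A ; .] }  — reduce
  I6: { [A → - g .] }  — reduce

I0 contains reduce item [F → .] and shift items [A → . -], [A → . - g], [F → . /] — shift-reduce conflict.
I1 contains reduce item [A → - .] and shift item [A → - . g] — shift-reduce conflict.

Answer: Yes — I0: [F → .] vs [A → . -]; I1: [A → - .] vs [A → - . g]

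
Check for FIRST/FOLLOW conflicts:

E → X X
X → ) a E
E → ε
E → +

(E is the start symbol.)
Nullable non-terminals: E.
FIRST sets used below: FIRST(X) = { ')' }

E: nullable alternative(s) E → ε; FOLLOW(E) = { $, ')' }
  E → X X: FIRST \ {ε} = { ')' } — overlaps FOLLOW(E) on { ')' }: CONFLICT
  E → ε: FIRST \ {ε} = { } — this is the only nullable alternative, skip
  E → +: FIRST \ {ε} = { '+' } — disjoint from FOLLOW(E)

X has no nullable alternative, so no FIRST/FOLLOW check is needed there.

So the grammar has 1 FIRST/FOLLOW conflict (marked CONFLICT above).

Answer: Yes. E → X X with FOLLOW(E) on { ')' }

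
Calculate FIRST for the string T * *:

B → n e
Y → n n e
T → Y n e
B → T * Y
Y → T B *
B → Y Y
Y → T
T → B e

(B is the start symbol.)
{ 'n' }

FIRST sets of the non-terminals involved (from the grammar, by fixed-point iteration):
  FIRST(T) = { 'n' }

To compute FIRST(T * *), process the symbols left to right:
Symbol T is a non-terminal. Add FIRST(T) \ {ε} = { 'n' }
T is not nullable (ε ∉ FIRST(T)), so stop here.
FIRST(T * *) = { 'n' }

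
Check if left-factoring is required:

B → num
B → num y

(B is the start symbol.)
Yes, B has productions with common prefix 'num'

Left-factoring is needed when two productions for the same non-terminal
share a common prefix on the right-hand side.

Productions for B:
  B → num
  B → num y

Found common prefix 'num' in productions for B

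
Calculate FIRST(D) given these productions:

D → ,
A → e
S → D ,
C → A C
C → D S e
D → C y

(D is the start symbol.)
To compute FIRST(D), examine every production with D on the left-hand side, reading each right-hand side left to right until a non-nullable symbol is reached.

FIRST sets of the other non-terminals involved (by the same procedure, iterated to a fixed point):
  FIRST(C) = { ',', 'e' }

From D → ,:
  - ',' is a terminal: add ',' and stop
From D → C y:
  - C is a non-terminal: add FIRST(C) \ {ε} = { ',', 'e' }
    C is not nullable, so stop

Collecting: FIRST(D) = { ',', 'e' }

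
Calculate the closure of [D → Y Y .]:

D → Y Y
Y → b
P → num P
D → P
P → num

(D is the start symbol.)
Start with: [D → Y Y .]
The dot is at the end, so nothing is added.

CLOSURE = { [D → Y Y .] }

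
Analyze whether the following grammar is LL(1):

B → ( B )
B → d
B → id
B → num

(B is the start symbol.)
Yes, the grammar is LL(1).

For B:
  PREDICT(B → '(' B ')') = { '(' }
  PREDICT(B → d) = { 'd' }
  PREDICT(B → id) = { 'id' }
  PREDICT(B → num) = { 'num' }

All predict sets are disjoint. The grammar IS LL(1).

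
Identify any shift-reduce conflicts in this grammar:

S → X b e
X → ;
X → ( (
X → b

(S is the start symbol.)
No shift-reduce conflicts

Augment with S' → S and build the canonical LR(0) collection (I0 = CLOSURE({[S' → . S]}), then GOTO on every symbol after a dot until no new states appear). It has 9 states:
  I0: { [S → . X b e], [S' → . S], [X → . ( (], [X → . ;], [X → . b] }  — shift
  I1: { [X → ( . (] }  — shift
  I2: { [X → ; .] }  — reduce
  I3: { [S' → S .] }  — accept
  I4: { [S → X . b e] }  — shift
  I5: { [X → b .] }  — reduce
  I6: { [S → X b . e] }  — shift
  I7: { [S → X b e .] }  — reduce
  I8: { [X → ( ( .] }  — reduce

No state contains both a complete item and a shift item.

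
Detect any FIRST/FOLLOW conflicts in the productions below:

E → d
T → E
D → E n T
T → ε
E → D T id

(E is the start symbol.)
A FIRST/FOLLOW conflict occurs when a non-terminal N has a nullable alternative N → β (β ⇒* ε) and another alternative N → α with FIRST(α) ∩ FOLLOW(N) ≠ ∅: on such a lookahead the parser cannot decide between expanding α and letting N vanish via β.

Nullable non-terminals: T.
FIRST sets used below: FIRST(E) = { 'd' }

T: nullable alternative(s) T → ε; FOLLOW(T) = { 'd', 'id' }
  T → E: FIRST \ {ε} = { 'd' } — overlaps FOLLOW(T) on { 'd' }: CONFLICT
  T → ε: FIRST \ {ε} = { } — this is the only nullable alternative, skip

D, E have no nullable alternative, so no FIRST/FOLLOW check is needed there.

So the grammar has 1 FIRST/FOLLOW conflict (marked CONFLICT above).

Answer: Yes. T → E with FOLLOW(T) on { 'd' }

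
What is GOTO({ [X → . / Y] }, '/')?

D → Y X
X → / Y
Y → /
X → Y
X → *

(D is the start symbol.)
GOTO(I, '/') = CLOSURE({ [A → αX.β] : [A → α.Xβ] ∈ I, X = '/' })

Items with dot before '/', with the dot advanced:
  [X → . / Y] → [X → / . Y]
Closure of the advanced items:
  [X → / . Y] has the dot before Y: add [Y → . /]

GOTO = { [X → / . Y], [Y → . /] }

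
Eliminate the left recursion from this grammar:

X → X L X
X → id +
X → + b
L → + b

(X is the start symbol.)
X is directly left-recursive. The standard transformation for
  A → A α₁ | ... | A α_m | β₁ | ... | β_n
is
  A  → β₁ A' | ... | β_n A'
  A' → α₁ A' | ... | α_m A' | ε

X → id + becomes X → id + X'
X → + b becomes X → + b X'
X → X L X becomes X' → L X X'
Add X' → ε

Productions for other non-terminals are unchanged:
  L → + b

Resulting grammar:
X → id + X'
X → + b X'
X' → L X X'
X' → ε
L → + b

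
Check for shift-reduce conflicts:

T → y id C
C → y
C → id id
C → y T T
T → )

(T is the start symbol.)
Yes — I7: [C → y .] vs [T → . )]

A shift-reduce conflict occurs when an LR(0) state has both:
  - a complete (reduce) item [A → α .] (dot at the end), and
  - a shift item [B → β . c γ] (dot before a terminal).

Augment with T' → T and build the canonical LR(0) collection (I0 = CLOSURE({[T' → . T]}), then GOTO on every symbol after a dot until no new states appear). It has 11 states:
  I0: { [T → . )], [T → . y id C], [T' → . T] }  — shift
  I1: { [T → ) .] }  — reduce
  I2: { [T' → T .] }  — accept
  I3: { [T → y . id C] }  — shift
  I4: { [C → . id id], [C → . y T T], [C → . y], [T → y id . C] }  — shift
  I5: { [T → y id C .] }  — reduce
  I6: { [C → id . id] }  — shift
  I7: { [C → y . T T], [C → y .], [T → . )], [T → . y id C] }  — shift, reduce
  I8: { [C → y T . T], [T → . )], [T → . y id C] }  — shift
  I9: { [C → y T T .] }  — reduce
  I10: { [C → id id .] }  — reduce

I7 contains reduce item [C → y .] and shift items [T → . )], [T → . y id C] — shift-reduce conflict.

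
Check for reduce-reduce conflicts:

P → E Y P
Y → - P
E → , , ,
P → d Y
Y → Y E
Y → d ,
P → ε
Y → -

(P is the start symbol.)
Augment with P' → P and build the canonical LR(0) collection (I0 = CLOSURE({[P' → . P]}), then GOTO on every symbol after a dot until no new states appear). It has 16 states:
  I0: { [E → . , , ,], [P → . E Y P], [P → . d Y], [P → .], [P' → . P] }  — shift, reduce
  I1: { [E → , . , ,] }  — shift
  I2: { [P → E . Y P], [Y → . - P], [Y → . -], [Y → . Y E], [Y → . d ,] }  — shift
  I3: { [P' → P .] }  — accept
  I4: { [P → d . Y], [Y → . - P], [Y → . -], [Y → . Y E], [Y → . d ,] }  — shift
  I5: { [E → . , , ,], [P → . E Y P], [P → . d Y], [P → .], [Y → - . P], [Y → - .] }  — shift, 2 reduces
  I6: { [E → . , , ,], [P → d Y .], [Y → Y . E] }  — shift, reduce
  I7: { [Y → d . ,] }  — shift
  I8: { [Y → d , .] }  — reduce
  I9: { [Y → Y E .] }  — reduce
  I10: { [Y → - P .] }  — reduce
  I11: { [E → . , , ,], [P → . E Y P], [P → . d Y], [P → .], [P → E Y . P], [Y → Y . E] }  — shift, reduce
  I12: { [P → E . Y P], [Y → . - P], [Y → . -], [Y → . Y E], [Y → . d ,], [Y → Y E .] }  — shift, reduce
  I13: { [P → E Y P .] }  — reduce
  I14: { [E → , , . ,] }  — shift
  I15: { [E → , , , .] }  — reduce

I5 contains complete items [P → .], [Y → - .] — reduce-reduce conflict.

Answer: Yes — I5: [P → .] vs [Y → - .]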